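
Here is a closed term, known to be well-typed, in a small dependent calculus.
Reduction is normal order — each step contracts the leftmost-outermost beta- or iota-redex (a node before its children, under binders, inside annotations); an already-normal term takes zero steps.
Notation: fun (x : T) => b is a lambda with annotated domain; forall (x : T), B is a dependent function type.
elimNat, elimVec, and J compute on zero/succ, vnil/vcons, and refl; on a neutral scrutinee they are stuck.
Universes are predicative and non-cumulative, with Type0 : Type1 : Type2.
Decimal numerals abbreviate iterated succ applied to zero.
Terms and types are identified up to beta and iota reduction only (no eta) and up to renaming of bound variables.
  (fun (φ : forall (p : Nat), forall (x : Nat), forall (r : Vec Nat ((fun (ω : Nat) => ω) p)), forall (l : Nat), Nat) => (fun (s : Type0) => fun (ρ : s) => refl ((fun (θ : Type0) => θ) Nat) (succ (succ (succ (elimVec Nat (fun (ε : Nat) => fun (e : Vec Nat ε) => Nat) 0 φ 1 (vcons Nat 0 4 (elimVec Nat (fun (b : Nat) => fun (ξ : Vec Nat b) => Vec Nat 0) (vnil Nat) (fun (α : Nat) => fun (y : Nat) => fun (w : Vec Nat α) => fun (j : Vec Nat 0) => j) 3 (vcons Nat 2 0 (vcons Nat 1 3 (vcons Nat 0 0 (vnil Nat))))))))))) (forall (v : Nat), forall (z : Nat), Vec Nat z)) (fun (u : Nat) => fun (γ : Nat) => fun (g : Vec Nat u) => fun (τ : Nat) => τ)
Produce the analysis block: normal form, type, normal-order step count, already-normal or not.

normal form:
  fun (φ : forall (p : Nat), forall (x : Nat), Vec Nat x) => refl Nat 3
the term's type:
  forall (φ : forall (p : Nat), forall (x : Nat), Vec Nat x), Eq Nat 3 3
steps to reach normal form (normal order): 25
started in normal form: no
first redex: a beta-redex


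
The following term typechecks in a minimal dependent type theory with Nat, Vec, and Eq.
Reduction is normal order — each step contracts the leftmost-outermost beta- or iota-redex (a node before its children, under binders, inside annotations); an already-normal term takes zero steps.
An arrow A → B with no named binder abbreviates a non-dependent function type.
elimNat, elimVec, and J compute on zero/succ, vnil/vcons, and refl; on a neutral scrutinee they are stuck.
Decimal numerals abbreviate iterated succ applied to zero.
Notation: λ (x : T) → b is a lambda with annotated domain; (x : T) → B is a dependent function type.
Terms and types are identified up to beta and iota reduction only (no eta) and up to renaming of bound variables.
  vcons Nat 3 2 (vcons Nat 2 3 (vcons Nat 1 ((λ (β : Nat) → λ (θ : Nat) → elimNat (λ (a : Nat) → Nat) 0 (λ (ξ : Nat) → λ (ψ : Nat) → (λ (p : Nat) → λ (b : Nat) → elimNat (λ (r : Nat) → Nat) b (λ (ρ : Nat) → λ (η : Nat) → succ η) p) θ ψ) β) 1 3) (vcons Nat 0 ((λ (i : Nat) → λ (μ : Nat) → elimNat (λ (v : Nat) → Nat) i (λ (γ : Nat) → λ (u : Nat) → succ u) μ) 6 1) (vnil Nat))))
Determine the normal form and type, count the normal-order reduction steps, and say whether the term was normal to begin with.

resulting normal form:
  vcons Nat 3 2 (vcons Nat 2 3 (vcons Nat 1 3 (vcons Nat 0 7 (vnil Nat))))
inferred type:
  Vec Nat 4
normal-order step count: 24
started in normal form: no
first contracted redex: a beta-redex


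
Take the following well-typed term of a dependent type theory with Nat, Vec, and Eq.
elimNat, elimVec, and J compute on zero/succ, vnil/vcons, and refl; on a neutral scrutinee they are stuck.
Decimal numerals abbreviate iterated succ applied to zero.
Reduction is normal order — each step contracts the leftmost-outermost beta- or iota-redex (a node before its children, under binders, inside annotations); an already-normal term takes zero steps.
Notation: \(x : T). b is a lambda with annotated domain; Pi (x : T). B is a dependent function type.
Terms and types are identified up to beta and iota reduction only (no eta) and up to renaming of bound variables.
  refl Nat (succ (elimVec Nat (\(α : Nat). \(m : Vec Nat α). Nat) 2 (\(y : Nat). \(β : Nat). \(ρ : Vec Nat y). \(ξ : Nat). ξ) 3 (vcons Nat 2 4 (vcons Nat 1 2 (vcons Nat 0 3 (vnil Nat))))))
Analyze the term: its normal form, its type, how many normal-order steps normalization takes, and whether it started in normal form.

normal form:
  refl Nat 3
inferred type:
  Eq Nat 3 3
reduction steps (normal order): 16
started in normal form: no
first contracted redex: an elimVec iota-redex


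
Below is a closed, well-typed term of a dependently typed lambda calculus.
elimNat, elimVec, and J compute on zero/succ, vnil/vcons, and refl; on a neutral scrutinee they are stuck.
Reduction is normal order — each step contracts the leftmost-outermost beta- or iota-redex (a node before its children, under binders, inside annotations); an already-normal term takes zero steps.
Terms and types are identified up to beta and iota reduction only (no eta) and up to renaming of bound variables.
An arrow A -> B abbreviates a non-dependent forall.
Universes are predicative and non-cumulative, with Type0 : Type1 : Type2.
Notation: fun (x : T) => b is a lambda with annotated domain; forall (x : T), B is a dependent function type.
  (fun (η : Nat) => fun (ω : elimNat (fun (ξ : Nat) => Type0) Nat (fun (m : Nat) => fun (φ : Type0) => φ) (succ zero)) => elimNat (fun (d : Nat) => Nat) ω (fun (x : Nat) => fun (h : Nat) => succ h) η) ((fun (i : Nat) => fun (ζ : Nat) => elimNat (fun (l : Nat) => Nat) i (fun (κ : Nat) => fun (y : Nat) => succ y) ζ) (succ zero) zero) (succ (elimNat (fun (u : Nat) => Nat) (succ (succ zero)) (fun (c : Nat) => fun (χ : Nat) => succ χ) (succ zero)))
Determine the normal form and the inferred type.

normal form:
  succ (succ (succ (succ (succ zero))))
type:
  Nat
observation: 13 normal-order steps normalize the term, beginning with a beta-redex.


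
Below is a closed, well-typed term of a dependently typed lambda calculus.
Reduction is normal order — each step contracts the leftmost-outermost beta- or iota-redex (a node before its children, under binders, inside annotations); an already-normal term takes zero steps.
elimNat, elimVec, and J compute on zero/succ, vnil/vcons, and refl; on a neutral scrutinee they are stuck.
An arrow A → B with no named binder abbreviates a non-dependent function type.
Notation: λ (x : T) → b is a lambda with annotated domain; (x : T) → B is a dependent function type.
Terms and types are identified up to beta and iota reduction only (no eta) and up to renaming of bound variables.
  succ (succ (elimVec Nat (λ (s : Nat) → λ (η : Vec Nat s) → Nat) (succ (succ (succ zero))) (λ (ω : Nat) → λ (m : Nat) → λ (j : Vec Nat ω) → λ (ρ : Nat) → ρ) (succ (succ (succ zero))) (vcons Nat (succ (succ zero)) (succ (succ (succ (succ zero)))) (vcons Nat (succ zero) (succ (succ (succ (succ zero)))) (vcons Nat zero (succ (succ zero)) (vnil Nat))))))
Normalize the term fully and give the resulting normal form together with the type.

reduced normal form:
  succ (succ (succ (succ (succ zero))))
the term's type:
  Nat
observation: 16 normal-order steps normalize the term, beginning with an elimVec iota-redex.


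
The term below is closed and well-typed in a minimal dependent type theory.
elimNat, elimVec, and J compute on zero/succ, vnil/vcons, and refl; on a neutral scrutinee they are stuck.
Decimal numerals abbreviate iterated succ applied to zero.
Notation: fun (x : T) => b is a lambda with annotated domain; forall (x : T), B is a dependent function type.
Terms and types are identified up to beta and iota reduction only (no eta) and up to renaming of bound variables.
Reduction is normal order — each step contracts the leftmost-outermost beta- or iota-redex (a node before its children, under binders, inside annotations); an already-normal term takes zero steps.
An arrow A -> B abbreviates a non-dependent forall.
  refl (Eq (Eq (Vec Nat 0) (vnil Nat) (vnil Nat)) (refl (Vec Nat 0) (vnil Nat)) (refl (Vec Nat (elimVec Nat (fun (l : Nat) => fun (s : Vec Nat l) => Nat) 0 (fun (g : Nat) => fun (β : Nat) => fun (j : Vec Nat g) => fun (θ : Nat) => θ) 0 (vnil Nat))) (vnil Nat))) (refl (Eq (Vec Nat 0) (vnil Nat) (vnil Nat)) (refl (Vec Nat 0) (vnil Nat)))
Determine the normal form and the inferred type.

normal form:
  refl (Eq (Eq (Vec Nat 0) (vnil Nat) (vnil Nat)) (refl (Vec Nat 0) (vnil Nat)) (refl (Vec Nat 0) (vnil Nat))) (refl (Eq (Vec Nat 0) (vnil Nat) (vnil Nat)) (refl (Vec Nat 0) (vnil Nat)))
type:
  Eq (Eq (Eq (Vec Nat 0) (vnil Nat) (vnil Nat)) (refl (Vec Nat 0) (vnil Nat)) (refl (Vec Nat 0) (vnil Nat))) (refl (Eq (Vec Nat 0) (vnil Nat) (vnil Nat)) (refl (Vec Nat 0) (vnil Nat))) (refl (Eq (Vec Nat 0) (vnil Nat) (vnil Nat)) (refl (Vec Nat 0) (vnil Nat)))


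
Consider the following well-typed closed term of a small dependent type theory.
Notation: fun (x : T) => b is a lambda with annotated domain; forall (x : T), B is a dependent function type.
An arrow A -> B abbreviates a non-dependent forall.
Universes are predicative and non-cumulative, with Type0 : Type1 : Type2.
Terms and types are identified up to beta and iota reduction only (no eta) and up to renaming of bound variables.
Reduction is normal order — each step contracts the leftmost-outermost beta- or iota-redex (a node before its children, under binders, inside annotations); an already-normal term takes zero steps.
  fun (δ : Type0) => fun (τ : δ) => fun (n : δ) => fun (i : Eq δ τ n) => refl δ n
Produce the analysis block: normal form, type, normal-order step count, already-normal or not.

resulting normal form:
  fun (δ : Type0) => fun (τ : δ) => fun (n : δ) => fun (i : Eq δ τ n) => refl δ n
the term's type:
  forall (δ : Type0), forall (τ : δ), forall (n : δ), Eq δ τ n -> Eq δ n n
reduction steps (normal order): 0
started in normal form: yes


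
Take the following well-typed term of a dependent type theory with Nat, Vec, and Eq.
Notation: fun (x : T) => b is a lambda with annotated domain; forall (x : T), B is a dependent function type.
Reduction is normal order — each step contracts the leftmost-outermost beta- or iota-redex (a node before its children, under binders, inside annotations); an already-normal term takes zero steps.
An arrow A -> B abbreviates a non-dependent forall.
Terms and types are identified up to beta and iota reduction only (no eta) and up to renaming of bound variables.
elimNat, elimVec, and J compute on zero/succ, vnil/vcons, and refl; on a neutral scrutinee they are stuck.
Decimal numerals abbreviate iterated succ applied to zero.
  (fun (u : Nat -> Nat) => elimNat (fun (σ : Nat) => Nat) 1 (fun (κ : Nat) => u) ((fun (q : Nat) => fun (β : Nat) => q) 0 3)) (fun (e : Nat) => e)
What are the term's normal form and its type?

normal form:
  1
the term's type:
  Nat


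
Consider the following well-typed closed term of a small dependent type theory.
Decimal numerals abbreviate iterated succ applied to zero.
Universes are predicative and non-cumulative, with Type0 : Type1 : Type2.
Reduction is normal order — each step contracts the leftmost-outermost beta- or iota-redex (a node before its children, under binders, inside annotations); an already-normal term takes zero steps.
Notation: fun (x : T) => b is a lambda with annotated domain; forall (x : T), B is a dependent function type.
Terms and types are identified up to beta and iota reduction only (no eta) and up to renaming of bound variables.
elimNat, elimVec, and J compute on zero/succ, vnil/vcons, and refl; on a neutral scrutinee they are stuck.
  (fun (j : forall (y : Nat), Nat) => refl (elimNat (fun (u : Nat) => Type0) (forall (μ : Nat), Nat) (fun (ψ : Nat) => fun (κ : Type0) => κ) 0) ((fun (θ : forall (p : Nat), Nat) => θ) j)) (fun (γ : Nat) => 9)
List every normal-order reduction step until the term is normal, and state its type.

normal-order reduction:
  (fun (j : forall (y : Nat), Nat) => refl (elimNat (fun (u : Nat) => Type0) (forall (μ : Nat), Nat) (fun (ψ : Nat) => fun (κ : Type0) => κ) 0) ((fun (θ : forall (p : Nat), Nat) => θ) j)) (fun (γ : Nat) => 9)
  ~> refl (elimNat (fun (j : Nat) => Type0) (forall (y : Nat), Nat) (fun (u : Nat) => fun (μ : Type0) => μ) 0) ((fun (ψ : forall (κ : Nat), Nat) => ψ) (fun (θ : Nat) => 9))
  ~> refl (forall (j : Nat), Nat) ((fun (y : forall (u : Nat), Nat) => y) (fun (μ : Nat) => 9))
  ~> refl (forall (j : Nat), Nat) (fun (y : Nat) => 9)
inferred type:
  Eq (forall (j : Nat), Nat) (fun (y : Nat) => 9) (fun (u : Nat) => 9)


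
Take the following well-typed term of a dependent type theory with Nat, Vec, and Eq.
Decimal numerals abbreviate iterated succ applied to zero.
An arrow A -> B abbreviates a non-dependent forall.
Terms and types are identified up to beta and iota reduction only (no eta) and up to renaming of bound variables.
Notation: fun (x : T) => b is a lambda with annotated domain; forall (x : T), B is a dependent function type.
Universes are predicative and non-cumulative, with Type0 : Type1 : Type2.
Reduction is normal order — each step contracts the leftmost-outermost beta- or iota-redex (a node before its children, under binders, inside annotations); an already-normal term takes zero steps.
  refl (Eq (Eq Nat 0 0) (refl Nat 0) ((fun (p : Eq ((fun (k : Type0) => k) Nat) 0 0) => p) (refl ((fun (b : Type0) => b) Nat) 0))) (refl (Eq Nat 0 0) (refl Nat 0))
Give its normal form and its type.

resulting normal form:
  refl (Eq (Eq Nat 0 0) (refl Nat 0) (refl Nat 0)) (refl (Eq Nat 0 0) (refl Nat 0))
the term's type:
  Eq (Eq (Eq Nat 0 0) (refl Nat 0) (refl Nat 0)) (refl (Eq Nat 0 0) (refl Nat 0)) (refl (Eq Nat 0 0) (refl Nat 0))
observation: normalization takes exactly 2 steps under the normal-order strategy.


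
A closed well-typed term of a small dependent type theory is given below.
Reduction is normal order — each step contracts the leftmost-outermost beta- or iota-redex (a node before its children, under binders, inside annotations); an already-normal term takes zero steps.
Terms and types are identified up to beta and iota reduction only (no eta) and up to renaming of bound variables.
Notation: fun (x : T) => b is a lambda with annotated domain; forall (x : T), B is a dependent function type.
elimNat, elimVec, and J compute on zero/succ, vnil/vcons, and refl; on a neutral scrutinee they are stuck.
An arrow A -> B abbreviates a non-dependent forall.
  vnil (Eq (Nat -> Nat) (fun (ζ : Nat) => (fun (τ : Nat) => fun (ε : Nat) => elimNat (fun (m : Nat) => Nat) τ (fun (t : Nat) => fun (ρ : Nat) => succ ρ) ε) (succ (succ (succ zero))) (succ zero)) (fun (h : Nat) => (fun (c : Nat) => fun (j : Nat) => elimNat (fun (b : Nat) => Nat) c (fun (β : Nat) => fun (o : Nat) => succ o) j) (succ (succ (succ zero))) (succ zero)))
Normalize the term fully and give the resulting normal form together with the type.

resulting normal form:
  vnil (Eq (Nat -> Nat) (fun (ζ : Nat) => succ (succ (succ (succ zero)))) (fun (τ : Nat) => succ (succ (succ (succ zero)))))
type:
  Vec (Eq (Nat -> Nat) (fun (ζ : Nat) => succ (succ (succ (succ zero)))) (fun (τ : Nat) => succ (succ (succ (succ zero))))) zero


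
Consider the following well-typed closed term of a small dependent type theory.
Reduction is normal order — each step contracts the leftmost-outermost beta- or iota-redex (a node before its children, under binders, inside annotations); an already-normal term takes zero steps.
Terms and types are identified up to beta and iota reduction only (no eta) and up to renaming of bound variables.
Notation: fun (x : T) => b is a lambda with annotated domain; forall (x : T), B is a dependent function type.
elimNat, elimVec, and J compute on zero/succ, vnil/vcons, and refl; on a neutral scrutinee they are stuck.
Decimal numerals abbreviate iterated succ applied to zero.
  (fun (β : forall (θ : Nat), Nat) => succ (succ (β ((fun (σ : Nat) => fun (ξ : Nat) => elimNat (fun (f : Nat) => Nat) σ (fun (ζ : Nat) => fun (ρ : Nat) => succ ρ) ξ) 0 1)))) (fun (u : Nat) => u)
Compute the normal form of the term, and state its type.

normal form:
  3
the term's type:
  Nat


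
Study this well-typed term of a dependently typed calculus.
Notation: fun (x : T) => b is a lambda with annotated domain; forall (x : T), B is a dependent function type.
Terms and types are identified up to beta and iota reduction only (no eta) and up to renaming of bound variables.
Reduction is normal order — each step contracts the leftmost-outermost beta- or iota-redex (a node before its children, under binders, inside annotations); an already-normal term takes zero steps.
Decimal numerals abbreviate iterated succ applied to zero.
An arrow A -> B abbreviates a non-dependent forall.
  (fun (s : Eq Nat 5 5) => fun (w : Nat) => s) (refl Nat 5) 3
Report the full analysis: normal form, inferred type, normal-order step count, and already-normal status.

reduced normal form:
  refl Nat 5
inferred type:
  Eq Nat 5 5
steps to reach normal form (normal order): 2
started in normal form: no
first redex: a beta-redex


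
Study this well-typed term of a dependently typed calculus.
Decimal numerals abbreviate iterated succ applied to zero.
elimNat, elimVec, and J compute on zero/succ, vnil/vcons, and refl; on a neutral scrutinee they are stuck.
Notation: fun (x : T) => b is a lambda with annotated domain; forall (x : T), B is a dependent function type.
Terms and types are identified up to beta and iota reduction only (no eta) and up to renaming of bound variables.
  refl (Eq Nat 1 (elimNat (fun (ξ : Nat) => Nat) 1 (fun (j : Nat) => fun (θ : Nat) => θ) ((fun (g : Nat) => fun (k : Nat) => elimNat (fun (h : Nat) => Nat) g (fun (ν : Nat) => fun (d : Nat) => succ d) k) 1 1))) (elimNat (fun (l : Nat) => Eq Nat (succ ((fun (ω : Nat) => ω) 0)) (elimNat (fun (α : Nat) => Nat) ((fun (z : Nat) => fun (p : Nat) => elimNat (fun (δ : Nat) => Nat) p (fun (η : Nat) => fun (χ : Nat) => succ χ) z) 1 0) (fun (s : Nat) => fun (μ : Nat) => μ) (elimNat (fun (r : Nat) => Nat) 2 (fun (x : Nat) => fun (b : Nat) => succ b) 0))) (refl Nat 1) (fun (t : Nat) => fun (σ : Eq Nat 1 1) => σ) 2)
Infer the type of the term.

the term's type:
  Eq (Eq Nat 1 1) (refl Nat 1) (refl Nat 1)


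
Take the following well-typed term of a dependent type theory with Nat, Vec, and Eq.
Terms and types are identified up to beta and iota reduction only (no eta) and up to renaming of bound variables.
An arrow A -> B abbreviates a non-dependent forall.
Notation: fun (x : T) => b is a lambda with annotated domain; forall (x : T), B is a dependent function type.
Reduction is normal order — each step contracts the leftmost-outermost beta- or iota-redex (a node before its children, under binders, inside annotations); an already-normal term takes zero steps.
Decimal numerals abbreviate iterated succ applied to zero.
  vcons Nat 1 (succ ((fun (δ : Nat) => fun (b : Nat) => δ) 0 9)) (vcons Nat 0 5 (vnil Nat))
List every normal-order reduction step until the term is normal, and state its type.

normal-order reduction sequence:
  vcons Nat 1 (succ ((fun (δ : Nat) => fun (b : Nat) => δ) 0 9)) (vcons Nat 0 5 (vnil Nat))
  ~> vcons Nat 1 (succ ((fun (δ : Nat) => 0) 9)) (vcons Nat 0 5 (vnil Nat))
  ~> vcons Nat 1 1 (vcons Nat 0 5 (vnil Nat))
inferred type:
  Vec Nat 2


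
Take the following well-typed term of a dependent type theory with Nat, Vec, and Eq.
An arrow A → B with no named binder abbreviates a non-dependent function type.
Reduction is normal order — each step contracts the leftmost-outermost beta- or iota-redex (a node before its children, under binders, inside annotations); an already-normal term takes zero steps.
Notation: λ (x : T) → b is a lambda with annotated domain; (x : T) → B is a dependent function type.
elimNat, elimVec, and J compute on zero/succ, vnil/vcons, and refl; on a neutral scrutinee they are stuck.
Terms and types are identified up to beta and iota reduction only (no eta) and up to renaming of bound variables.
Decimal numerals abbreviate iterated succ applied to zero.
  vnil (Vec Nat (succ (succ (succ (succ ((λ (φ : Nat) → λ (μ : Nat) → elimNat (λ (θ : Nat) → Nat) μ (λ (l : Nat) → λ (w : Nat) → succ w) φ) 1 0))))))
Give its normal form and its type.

normal form:
  vnil (Vec Nat 5)
type:
  Vec (Vec Nat 5) 0
observation: reduction starts at a beta-redex, and 6 normal-order steps reach the normal form.


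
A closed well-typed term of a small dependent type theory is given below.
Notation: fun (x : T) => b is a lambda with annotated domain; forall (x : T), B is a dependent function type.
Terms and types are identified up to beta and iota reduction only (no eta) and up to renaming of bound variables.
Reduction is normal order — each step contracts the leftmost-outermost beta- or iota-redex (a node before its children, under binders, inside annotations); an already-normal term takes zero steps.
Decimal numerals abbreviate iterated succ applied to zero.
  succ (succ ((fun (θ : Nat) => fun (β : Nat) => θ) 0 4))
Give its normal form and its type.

resulting normal form:
  2
type:
  Nat
observation: 2 normal-order steps separate the term from its normal form.


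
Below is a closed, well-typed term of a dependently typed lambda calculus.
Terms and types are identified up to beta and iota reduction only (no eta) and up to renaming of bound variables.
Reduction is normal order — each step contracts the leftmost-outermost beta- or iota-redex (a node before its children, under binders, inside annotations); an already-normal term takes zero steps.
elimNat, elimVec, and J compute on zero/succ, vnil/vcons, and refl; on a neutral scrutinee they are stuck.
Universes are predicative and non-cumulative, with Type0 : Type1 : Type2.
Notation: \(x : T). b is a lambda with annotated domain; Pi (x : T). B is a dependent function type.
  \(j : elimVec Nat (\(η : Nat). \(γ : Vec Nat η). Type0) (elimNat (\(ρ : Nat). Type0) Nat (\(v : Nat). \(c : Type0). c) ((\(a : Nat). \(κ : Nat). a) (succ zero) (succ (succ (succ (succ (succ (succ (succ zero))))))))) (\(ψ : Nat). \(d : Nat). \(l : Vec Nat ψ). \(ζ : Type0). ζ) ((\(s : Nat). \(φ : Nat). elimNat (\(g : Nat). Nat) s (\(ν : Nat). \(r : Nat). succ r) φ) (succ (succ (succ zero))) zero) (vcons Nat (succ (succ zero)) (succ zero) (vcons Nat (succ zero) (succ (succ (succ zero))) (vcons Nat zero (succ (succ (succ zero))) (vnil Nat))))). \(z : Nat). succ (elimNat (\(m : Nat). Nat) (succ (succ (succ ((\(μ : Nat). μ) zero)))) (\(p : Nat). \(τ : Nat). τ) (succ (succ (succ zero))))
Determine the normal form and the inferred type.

reduced normal form:
  \(j : Nat). \(η : Nat). succ (succ (succ (succ zero)))
the term's type:
  Pi (j : Nat). Pi (η : Nat). Nat
observation: the term reaches its normal form after 33 normal-order steps.


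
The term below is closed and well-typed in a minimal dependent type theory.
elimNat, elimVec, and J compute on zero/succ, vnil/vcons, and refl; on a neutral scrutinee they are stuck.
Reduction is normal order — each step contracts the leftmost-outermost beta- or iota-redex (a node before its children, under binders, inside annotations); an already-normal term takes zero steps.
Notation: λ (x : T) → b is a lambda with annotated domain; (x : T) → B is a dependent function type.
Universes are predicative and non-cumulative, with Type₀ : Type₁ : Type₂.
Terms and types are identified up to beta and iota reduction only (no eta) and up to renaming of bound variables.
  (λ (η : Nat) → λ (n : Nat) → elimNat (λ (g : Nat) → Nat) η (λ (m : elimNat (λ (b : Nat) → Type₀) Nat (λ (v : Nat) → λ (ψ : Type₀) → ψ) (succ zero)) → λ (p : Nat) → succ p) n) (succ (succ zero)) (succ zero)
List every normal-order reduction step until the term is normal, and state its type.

normal-order reduction:
  (λ (η : Nat) → λ (n : Nat) → elimNat (λ (g : Nat) → Nat) η (λ (m : elimNat (λ (b : Nat) → Type₀) Nat (λ (v : Nat) → λ (ψ : Type₀) → ψ) (succ zero)) → λ (p : Nat) → succ p) n) (succ (succ zero)) (succ zero)
  ~> (λ (η : Nat) → elimNat (λ (n : Nat) → Nat) (succ (succ zero)) (λ (g : elimNat (λ (m : Nat) → Type₀) Nat (λ (b : Nat) → λ (v : Type₀) → v) (succ zero)) → λ (ψ : Nat) → succ ψ) η) (succ zero)
  ~> elimNat (λ (η : Nat) → Nat) (succ (succ zero)) (λ (n : elimNat (λ (g : Nat) → Type₀) Nat (λ (m : Nat) → λ (b : Type₀) → b) (succ zero)) → λ (v : Nat) → succ v) (succ zero)
  ~> (λ (η : elimNat (λ (n : Nat) → Type₀) Nat (λ (g : Nat) → λ (m : Type₀) → m) (succ zero)) → λ (b : Nat) → succ b) zero (elimNat (λ (v : Nat) → Nat) (succ (succ zero)) (λ (ψ : elimNat (λ (p : Nat) → Type₀) Nat (λ (u : Nat) → λ (ε : Type₀) → ε) (succ zero)) → λ (ω : Nat) → succ ω) zero)
  ~> (λ (η : Nat) → succ η) (elimNat (λ (n : Nat) → Nat) (succ (succ zero)) (λ (g : elimNat (λ (m : Nat) → Type₀) Nat (λ (b : Nat) → λ (v : Type₀) → v) (succ zero)) → λ (ψ : Nat) → succ ψ) zero)
  ~> succ (elimNat (λ (η : Nat) → Nat) (succ (succ zero)) (λ (n : elimNat (λ (g : Nat) → Type₀) Nat (λ (m : Nat) → λ (b : Type₀) → b) (succ zero)) → λ (v : Nat) → succ v) zero)
  ~> succ (succ (succ zero))
the term's type:
  Nat


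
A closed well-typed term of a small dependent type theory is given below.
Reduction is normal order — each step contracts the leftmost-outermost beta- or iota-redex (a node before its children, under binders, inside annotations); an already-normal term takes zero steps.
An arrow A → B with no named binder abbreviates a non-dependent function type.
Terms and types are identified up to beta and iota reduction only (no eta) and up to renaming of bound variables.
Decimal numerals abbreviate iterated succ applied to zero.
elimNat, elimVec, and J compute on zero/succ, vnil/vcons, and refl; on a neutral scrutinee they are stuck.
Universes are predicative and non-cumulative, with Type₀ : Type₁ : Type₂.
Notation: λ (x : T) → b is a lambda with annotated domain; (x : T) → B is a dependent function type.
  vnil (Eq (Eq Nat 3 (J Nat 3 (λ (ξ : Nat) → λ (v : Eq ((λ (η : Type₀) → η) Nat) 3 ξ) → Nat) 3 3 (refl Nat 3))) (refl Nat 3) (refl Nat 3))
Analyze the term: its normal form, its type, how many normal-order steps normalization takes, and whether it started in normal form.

reduced normal form:
  vnil (Eq (Eq Nat 3 3) (refl Nat 3) (refl Nat 3))
type:
  Vec (Eq (Eq Nat 3 3) (refl Nat 3) (refl Nat 3)) 0
steps to reach normal form (normal order): 1
already normal: no
first contracted redex: a J iota-redex


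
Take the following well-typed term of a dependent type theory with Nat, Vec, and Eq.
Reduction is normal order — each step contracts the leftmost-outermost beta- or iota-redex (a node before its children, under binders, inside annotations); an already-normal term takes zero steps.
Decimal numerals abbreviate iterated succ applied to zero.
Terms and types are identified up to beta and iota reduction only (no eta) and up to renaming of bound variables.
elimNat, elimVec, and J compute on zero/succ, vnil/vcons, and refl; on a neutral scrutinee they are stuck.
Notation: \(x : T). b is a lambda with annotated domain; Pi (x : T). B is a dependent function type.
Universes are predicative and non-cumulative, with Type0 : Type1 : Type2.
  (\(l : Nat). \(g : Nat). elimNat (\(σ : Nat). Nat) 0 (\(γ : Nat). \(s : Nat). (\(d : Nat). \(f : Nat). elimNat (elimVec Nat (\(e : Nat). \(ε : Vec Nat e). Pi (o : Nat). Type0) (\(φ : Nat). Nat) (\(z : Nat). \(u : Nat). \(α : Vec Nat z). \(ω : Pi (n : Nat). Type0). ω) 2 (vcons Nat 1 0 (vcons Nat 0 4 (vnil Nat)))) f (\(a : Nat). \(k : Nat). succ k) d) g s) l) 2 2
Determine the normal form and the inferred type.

resulting normal form:
  4
inferred type:
  Nat
observation: the term reaches its normal form after 27 normal-order steps.


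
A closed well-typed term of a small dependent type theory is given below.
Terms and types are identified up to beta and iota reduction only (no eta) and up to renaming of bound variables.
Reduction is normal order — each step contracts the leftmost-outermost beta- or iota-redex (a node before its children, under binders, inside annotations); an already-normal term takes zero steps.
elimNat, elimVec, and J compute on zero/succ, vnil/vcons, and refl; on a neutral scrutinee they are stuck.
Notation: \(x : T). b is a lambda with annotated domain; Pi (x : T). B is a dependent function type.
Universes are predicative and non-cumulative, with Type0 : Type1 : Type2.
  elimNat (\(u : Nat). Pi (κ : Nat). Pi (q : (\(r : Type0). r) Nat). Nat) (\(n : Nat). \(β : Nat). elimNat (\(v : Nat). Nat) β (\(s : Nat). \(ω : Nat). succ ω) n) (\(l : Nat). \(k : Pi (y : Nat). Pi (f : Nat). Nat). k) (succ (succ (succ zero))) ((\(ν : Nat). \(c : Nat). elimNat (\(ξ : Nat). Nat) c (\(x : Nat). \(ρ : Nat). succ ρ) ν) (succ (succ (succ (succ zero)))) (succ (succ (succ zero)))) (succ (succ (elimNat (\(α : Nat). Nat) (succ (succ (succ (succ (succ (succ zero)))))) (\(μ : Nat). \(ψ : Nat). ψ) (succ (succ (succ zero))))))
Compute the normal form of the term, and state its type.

normal form:
  succ (succ (succ (succ (succ (succ (succ (succ (succ (succ (succ (succ (succ (succ (succ zero))))))))))))))
type:
  Nat
observation: 59 normal-order steps separate the term from its normal form.


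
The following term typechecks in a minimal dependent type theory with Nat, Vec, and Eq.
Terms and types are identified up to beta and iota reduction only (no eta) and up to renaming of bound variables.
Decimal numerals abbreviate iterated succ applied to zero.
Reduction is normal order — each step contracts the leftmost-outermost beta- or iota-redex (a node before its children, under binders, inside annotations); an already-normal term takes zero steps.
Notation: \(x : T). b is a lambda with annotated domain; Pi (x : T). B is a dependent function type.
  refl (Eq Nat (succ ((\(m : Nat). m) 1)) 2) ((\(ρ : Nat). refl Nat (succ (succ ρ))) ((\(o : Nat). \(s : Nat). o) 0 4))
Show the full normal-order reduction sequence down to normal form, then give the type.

reduction (normal order):
  refl (Eq Nat (succ ((\(m : Nat). m) 1)) 2) ((\(ρ : Nat). refl Nat (succ (succ ρ))) ((\(o : Nat). \(s : Nat). o) 0 4))
  ~> refl (Eq Nat 2 2) ((\(m : Nat). refl Nat (succ (succ m))) ((\(ρ : Nat). \(o : Nat). ρ) 0 4))
  ~> refl (Eq Nat 2 2) (refl Nat (succ (succ ((\(m : Nat). \(ρ : Nat). m) 0 4))))
  ~> refl (Eq Nat 2 2) (refl Nat (succ (succ ((\(m : Nat). 0) 4))))
  ~> refl (Eq Nat 2 2) (refl Nat 2)
the term's type:
  Eq (Eq Nat 2 2) (refl Nat 2) (refl Nat 2)


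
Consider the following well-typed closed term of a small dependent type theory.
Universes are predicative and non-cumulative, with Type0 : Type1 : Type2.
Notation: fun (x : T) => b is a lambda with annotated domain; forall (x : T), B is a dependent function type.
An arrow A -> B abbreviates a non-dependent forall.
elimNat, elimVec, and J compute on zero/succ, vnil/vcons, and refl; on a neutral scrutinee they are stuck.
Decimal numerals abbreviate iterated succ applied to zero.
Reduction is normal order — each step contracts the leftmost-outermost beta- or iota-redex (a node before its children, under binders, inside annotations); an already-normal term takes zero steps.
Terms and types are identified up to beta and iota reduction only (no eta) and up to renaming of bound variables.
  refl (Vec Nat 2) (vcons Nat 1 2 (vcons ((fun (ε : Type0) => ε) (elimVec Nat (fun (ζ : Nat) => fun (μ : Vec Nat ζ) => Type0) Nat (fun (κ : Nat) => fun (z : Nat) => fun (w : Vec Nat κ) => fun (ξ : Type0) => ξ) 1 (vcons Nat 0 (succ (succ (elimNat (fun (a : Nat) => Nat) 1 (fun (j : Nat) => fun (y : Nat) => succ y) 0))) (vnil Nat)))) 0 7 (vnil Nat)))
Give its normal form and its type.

reduced normal form:
  refl (Vec Nat 2) (vcons Nat 1 2 (vcons Nat 0 7 (vnil Nat)))
inferred type:
  Eq (Vec Nat 2) (vcons Nat 1 2 (vcons Nat 0 7 (vnil Nat))) (vcons Nat 1 2 (vcons Nat 0 7 (vnil Nat)))
observation: the first redex contracted is a beta-redex; the normal form is reached in 7 normal-order steps.


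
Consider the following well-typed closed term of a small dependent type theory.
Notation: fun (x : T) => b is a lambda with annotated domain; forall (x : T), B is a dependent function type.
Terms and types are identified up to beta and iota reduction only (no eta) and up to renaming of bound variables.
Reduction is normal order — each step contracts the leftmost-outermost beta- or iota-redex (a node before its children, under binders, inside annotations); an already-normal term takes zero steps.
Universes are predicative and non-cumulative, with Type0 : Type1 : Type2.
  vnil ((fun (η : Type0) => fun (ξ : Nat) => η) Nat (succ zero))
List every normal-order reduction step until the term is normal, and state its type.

normal-order reduction sequence:
  vnil ((fun (η : Type0) => fun (ξ : Nat) => η) Nat (succ zero))
  ~> vnil ((fun (η : Nat) => Nat) (succ zero))
  ~> vnil Nat
type:
  Vec Nat zero


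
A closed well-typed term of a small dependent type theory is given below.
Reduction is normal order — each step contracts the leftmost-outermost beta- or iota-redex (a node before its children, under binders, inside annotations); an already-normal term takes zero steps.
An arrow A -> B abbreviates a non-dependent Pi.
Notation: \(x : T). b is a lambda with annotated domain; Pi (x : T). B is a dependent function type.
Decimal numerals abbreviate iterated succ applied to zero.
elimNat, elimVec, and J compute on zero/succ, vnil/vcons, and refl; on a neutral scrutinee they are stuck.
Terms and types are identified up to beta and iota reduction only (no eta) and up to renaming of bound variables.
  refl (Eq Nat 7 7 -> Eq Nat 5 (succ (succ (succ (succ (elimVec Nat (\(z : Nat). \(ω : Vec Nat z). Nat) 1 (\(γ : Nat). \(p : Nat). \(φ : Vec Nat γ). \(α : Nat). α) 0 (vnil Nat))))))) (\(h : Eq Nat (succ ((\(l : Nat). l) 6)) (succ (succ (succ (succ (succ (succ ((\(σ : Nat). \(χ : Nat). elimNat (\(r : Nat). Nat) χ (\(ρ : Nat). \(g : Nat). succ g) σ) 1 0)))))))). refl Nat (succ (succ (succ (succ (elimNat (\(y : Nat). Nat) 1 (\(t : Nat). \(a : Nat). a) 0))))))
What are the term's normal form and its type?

resulting normal form:
  refl (Eq Nat 7 7 -> Eq Nat 5 5) (\(z : Eq Nat 7 7). refl Nat 5)
inferred type:
  Eq (Eq Nat 7 7 -> Eq Nat 5 5) (\(z : Eq Nat 7 7). refl Nat 5) (\(ω : Eq Nat 7 7). refl Nat 5)
observation: the leftmost-outermost redex is an elimVec iota-redex, and normalization takes 9 steps.


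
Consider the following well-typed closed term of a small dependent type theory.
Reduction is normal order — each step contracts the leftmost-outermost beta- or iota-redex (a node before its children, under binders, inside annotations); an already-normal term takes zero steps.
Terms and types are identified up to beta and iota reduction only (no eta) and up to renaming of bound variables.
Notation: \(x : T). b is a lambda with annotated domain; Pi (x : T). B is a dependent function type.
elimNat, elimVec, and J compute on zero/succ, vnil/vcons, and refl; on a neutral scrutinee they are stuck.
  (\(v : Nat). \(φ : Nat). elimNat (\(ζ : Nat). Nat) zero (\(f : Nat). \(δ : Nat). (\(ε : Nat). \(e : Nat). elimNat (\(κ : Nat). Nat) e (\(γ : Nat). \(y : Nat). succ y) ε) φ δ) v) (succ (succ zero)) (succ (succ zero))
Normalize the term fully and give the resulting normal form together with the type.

reduced normal form:
  succ (succ (succ (succ zero)))
type:
  Nat


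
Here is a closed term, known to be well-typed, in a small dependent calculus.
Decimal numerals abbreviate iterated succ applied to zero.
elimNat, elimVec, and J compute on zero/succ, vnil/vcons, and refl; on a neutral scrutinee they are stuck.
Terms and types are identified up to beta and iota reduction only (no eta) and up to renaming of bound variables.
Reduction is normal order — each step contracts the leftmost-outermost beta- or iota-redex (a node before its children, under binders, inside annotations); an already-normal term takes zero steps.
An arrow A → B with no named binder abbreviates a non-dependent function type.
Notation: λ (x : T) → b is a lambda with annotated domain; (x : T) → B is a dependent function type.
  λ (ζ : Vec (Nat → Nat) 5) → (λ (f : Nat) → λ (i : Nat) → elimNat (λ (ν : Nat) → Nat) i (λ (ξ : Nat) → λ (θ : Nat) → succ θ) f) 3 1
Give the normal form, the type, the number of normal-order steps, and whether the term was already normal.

normal form:
  λ (ζ : Vec (Nat → Nat) 5) → 4
the term's type:
  Vec (Nat → Nat) 5 → Nat
normal-order step count: 12
already normal: no
first contracted redex: a beta-redex


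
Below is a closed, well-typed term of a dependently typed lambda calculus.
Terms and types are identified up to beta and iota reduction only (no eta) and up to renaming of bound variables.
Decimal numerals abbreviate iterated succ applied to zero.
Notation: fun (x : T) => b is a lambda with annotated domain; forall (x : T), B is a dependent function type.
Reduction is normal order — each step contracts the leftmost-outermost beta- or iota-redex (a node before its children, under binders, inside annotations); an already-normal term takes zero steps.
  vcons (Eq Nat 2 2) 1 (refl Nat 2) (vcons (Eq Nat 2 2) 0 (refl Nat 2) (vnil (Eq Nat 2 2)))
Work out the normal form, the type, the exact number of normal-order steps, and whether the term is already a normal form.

resulting normal form:
  vcons (Eq Nat 2 2) 1 (refl Nat 2) (vcons (Eq Nat 2 2) 0 (refl Nat 2) (vnil (Eq Nat 2 2)))
the term's type:
  Vec (Eq Nat 2 2) 2
normal-order step count: 0
term was already normal: yes


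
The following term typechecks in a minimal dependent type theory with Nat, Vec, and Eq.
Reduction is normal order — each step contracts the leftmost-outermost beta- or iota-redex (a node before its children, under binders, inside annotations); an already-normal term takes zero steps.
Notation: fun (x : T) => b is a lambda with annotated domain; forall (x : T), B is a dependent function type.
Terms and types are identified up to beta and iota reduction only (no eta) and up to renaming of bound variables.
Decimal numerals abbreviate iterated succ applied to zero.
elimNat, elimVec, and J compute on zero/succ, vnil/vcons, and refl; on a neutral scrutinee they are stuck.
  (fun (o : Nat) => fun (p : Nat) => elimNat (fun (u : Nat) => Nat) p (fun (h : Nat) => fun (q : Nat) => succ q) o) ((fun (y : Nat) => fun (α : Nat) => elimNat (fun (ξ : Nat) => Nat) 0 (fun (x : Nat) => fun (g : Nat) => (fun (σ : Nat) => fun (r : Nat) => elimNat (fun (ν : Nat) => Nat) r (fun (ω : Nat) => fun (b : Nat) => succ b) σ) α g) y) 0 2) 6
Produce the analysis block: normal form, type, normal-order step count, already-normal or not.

normal form:
  6
inferred type:
  Nat
steps to reach normal form (normal order): 6
term was already normal: no
first contracted redex: a beta-redex


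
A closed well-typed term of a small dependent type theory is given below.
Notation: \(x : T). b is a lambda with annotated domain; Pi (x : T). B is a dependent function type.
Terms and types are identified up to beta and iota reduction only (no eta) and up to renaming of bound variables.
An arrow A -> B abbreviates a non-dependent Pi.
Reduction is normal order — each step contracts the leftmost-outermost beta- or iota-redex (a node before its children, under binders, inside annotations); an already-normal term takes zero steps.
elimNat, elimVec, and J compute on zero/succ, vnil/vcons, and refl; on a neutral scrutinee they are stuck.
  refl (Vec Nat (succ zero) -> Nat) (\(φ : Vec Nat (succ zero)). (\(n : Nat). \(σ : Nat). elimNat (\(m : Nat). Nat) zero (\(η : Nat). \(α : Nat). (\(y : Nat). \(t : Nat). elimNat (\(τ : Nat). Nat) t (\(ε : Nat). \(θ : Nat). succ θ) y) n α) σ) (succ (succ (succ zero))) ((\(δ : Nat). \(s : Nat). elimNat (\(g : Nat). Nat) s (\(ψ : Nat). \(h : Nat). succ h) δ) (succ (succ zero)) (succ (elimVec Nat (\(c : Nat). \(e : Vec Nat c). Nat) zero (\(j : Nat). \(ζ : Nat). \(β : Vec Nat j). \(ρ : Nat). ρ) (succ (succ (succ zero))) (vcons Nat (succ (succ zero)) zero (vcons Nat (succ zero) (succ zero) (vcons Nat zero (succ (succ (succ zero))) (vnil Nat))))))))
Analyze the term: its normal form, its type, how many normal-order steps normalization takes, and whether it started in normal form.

reduced normal form:
  refl (Vec Nat (succ zero) -> Nat) (\(φ : Vec Nat (succ zero)). succ (succ (succ (succ (succ (succ (succ (succ (succ zero)))))))))
inferred type:
  Eq (Vec Nat (succ zero) -> Nat) (\(φ : Vec Nat (succ zero)). succ (succ (succ (succ (succ (succ (succ (succ (succ zero))))))))) (\(n : Vec Nat (succ zero)). succ (succ (succ (succ (succ (succ (succ (succ (succ zero)))))))))
normal-order step count: 49
term was already normal: no
first redex: a beta-redex
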